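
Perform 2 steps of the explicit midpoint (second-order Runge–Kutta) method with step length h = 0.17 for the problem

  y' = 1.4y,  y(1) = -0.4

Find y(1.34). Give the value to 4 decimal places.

Midpoint: k1 = f(t_n, y_n); k2 = f(t_n + h/2, y_n + (h/2)·k1); y_{n+1} = y_n + h·k2.
t=1.000000, y=-0.400000:
  k1 = f(1.000000, -0.400000) = -0.560000
  k2 = f(1.085000, -0.447600) = -0.626640
  y ← -0.400000 + 0.17·(-0.626640) = -0.506529
t=1.170000, y=-0.506529:
  k1 = f(1.170000, -0.506529) = -0.709140
  k2 = f(1.255000, -0.566806) = -0.793528
  y ← -0.506529 + 0.17·(-0.793528) = -0.641429
y(1.34) ≈ -0.6414

-0.6414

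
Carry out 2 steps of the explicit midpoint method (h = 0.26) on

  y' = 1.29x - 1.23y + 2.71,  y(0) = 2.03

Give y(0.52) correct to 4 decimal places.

2.2593

Midpoint: k1 = f(x_n, y_n); k2 = f(x_n + h/2, y_n + (h/2)·k1); y_{n+1} = y_n + h·k2.
x=0.000000, y=2.030000:
  k1 = f(0.000000, 2.030000) = 0.213100
  k2 = f(0.130000, 2.057703) = 0.346725
  y ← 2.030000 + 0.26·0.346725 = 2.120149
x=0.260000, y=2.120149:
  k1 = f(0.260000, 2.120149) = 0.437617
  k2 = f(0.390000, 2.177039) = 0.535342
  y ← 2.120149 + 0.26·0.535342 = 2.259338
y(0.52) ≈ 2.2593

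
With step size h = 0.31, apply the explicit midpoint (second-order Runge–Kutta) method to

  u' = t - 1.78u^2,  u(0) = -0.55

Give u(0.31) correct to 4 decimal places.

-0.7234

Midpoint: k1 = f(t_n, u_n); k2 = f(t_n + h/2, u_n + (h/2)·k1); u_{n+1} = u_n + h·k2.
t=0.000000, u=-0.550000:
  k1 = f(0.000000, -0.550000) = -0.538450
  k2 = f(0.155000, -0.633460) = -0.559263
  u ← -0.550000 + 0.31·(-0.559263) = -0.723371
u(0.31) ≈ -0.7234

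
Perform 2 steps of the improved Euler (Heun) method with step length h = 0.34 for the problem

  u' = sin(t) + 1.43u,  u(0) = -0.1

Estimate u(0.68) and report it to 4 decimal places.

0.0247

Heun: k1 = f(t_n, u_n); k2 = f(t_n + h, u_n + h·k1); u_{n+1} = u_n + (h/2)·(k1 + k2).
t=0.000000, u=-0.100000:
  k1 = f(0.000000, -0.100000) = -0.143000
  k2 = f(0.340000, -0.148620) = 0.120960
  u ← -0.100000 + (0.34/2)·(-0.143000 + 0.120960) = -0.103747
t=0.340000, u=-0.103747:
  k1 = f(0.340000, -0.103747) = 0.185129
  k2 = f(0.680000, -0.040803) = 0.570445
  u ← -0.103747 + (0.34/2)·(0.185129 + 0.570445) = 0.024701
u(0.68) ≈ 0.0247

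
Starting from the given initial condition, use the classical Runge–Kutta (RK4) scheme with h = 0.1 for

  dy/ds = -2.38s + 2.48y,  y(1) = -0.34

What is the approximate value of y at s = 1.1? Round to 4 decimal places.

RK4: k1 = f(s_n, y_n); k2 = f(s_n + h/2, y_n + (h/2)·k1); k3 = f(s_n + h/2, y_n + (h/2)·k2); k4 = f(s_n + h, y_n + h·k3); y_{n+1} = y_n + (h/6)·(k1 + 2k2 + 2k3 + k4).
s=1.000000, y=-0.340000:
  k1 = f(1.000000, -0.340000) = -3.223200
  k2 = f(1.050000, -0.501160) = -3.741877
  k3 = f(1.050000, -0.527094) = -3.806193
  k4 = f(1.100000, -0.720619) = -4.405136
  y ← -0.340000 + (0.1/6)·(k1 + 2k2 + 2k3 + k4) = -0.718741
y(1.1) ≈ -0.7187

-0.7187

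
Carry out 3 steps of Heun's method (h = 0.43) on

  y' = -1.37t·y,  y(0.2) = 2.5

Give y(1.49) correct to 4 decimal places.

0.6282

Heun: k1 = f(t_n, y_n); k2 = f(t_n + h, y_n + h·k1); y_{n+1} = y_n + (h/2)·(k1 + k2).
t=0.200000, y=2.500000:
  k1 = f(0.200000, 2.500000) = -0.685000
  k2 = f(0.630000, 2.205450) = -1.903524
  y ← 2.500000 + (0.43/2)·(-0.685000 + (-1.903524)) = 1.943467
t=0.630000, y=1.943467:
  k1 = f(0.630000, 1.943467) = -1.677407
  k2 = f(1.060000, 1.222182) = -1.774853
  y ← 1.943467 + (0.43/2)·(-1.677407 + (-1.774853)) = 1.201231
t=1.060000, y=1.201231:
  k1 = f(1.060000, 1.201231) = -1.744428
  k2 = f(1.490000, 0.451127) = -0.920886
  y ← 1.201231 + (0.43/2)·(-1.744428 + (-0.920886)) = 0.628189
y(1.49) ≈ 0.6282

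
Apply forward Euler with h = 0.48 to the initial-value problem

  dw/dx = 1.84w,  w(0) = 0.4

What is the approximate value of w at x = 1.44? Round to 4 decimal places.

2.6715

Euler: w_{n+1} = w_n + h·f(x_n, w_n).
x=0.000000, w=0.400000: f=0.736000 → w ← 0.400000 + 0.48·0.736000 = 0.753280
x=0.480000, w=0.753280: f=1.386035 → w ← 0.753280 + 0.48·1.386035 = 1.418577
x=0.960000, w=1.418577: f=2.610181 → w ← 1.418577 + 0.48·2.610181 = 2.671464
w(1.44) ≈ 2.6715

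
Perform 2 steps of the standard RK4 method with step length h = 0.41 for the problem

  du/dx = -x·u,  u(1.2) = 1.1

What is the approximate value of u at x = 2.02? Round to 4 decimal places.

0.2949

RK4: k1 = f(x_n, u_n); k2 = f(x_n + h/2, u_n + (h/2)·k1); k3 = f(x_n + h/2, u_n + (h/2)·k2); k4 = f(x_n + h, u_n + h·k3); u_{n+1} = u_n + (h/6)·(k1 + 2k2 + 2k3 + k4).
x=1.200000, u=1.100000:
  k1 = f(1.200000, 1.100000) = -1.320000
  k2 = f(1.405000, 0.829400) = -1.165307
  k3 = f(1.405000, 0.861112) = -1.209862
  k4 = f(1.610000, 0.603956) = -0.972370
  u ← 1.100000 + (0.41/6)·(k1 + 2k2 + 2k3 + k4) = 0.618748
x=1.610000, u=0.618748:
  k1 = f(1.610000, 0.618748) = -0.996185
  k2 = f(1.815000, 0.414530) = -0.752373
  k3 = f(1.815000, 0.464512) = -0.843089
  k4 = f(2.020000, 0.273082) = -0.551625
  u ← 0.618748 + (0.41/6)·(k1 + 2k2 + 2k3 + k4) = 0.294935
u(2.02) ≈ 0.2949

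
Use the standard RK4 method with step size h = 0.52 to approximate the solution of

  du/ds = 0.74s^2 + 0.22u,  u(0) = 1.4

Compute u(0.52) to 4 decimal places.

1.6054

RK4: k1 = f(s_n, u_n); k2 = f(s_n + h/2, u_n + (h/2)·k1); k3 = f(s_n + h/2, u_n + (h/2)·k2); k4 = f(s_n + h, u_n + h·k3); u_{n+1} = u_n + (h/6)·(k1 + 2k2 + 2k3 + k4).
s=0.000000, u=1.400000:
  k1 = f(0.000000, 1.400000) = 0.308000
  k2 = f(0.260000, 1.480080) = 0.375642
  k3 = f(0.260000, 1.497667) = 0.379511
  k4 = f(0.520000, 1.597346) = 0.551512
  u ← 1.400000 + (0.52/6)·(k1 + 2k2 + 2k3 + k4) = 1.605384
u(0.52) ≈ 1.6054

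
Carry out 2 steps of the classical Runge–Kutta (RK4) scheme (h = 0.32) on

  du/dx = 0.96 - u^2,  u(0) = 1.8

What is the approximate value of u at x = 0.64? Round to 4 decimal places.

1.1613

RK4: k1 = f(x_n, u_n); k2 = f(x_n + h/2, u_n + (h/2)·k1); k3 = f(x_n + h/2, u_n + (h/2)·k2); k4 = f(x_n + h, u_n + h·k3); u_{n+1} = u_n + (h/6)·(k1 + 2k2 + 2k3 + k4).
x=0.000000, u=1.800000:
  k1 = f(0.000000, 1.800000) = -2.280000
  k2 = f(0.160000, 1.435200) = -1.099799
  k3 = f(0.160000, 1.624032) = -1.677480
  k4 = f(0.320000, 1.263206) = -0.635690
  u ← 1.800000 + (0.32/6)·(k1 + 2k2 + 2k3 + k4) = 1.348253
x=0.320000, u=1.348253:
  k1 = f(0.320000, 1.348253) = -0.857787
  k2 = f(0.480000, 1.211007) = -0.506539
  k3 = f(0.480000, 1.267207) = -0.645814
  k4 = f(0.640000, 1.141593) = -0.343234
  u ← 1.348253 + (0.32/6)·(k1 + 2k2 + 2k3 + k4) = 1.161281
u(0.64) ≈ 1.1613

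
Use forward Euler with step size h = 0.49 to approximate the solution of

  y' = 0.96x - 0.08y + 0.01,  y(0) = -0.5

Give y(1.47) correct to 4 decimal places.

0.2531

Euler: y_{n+1} = y_n + h·f(x_n, y_n).
x=0.000000, y=-0.500000: f=0.050000 → y ← -0.500000 + 0.49·0.050000 = -0.475500
x=0.490000, y=-0.475500: f=0.518440 → y ← -0.475500 + 0.49·0.518440 = -0.221464
x=0.980000, y=-0.221464: f=0.968517 → y ← -0.221464 + 0.49·0.968517 = 0.253109
y(1.47) ≈ 0.2531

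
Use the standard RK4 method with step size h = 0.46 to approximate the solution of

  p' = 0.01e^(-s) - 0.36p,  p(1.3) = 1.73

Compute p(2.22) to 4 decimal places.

1.2436

RK4: k1 = f(s_n, p_n); k2 = f(s_n + h/2, p_n + (h/2)·k1); k3 = f(s_n + h/2, p_n + (h/2)·k2); k4 = f(s_n + h, p_n + h·k3); p_{n+1} = p_n + (h/6)·(k1 + 2k2 + 2k3 + k4).
s=1.300000, p=1.730000:
  k1 = f(1.300000, 1.730000) = -0.620075
  k2 = f(1.530000, 1.587383) = -0.569292
  k3 = f(1.530000, 1.599063) = -0.573497
  k4 = f(1.760000, 1.466191) = -0.526108
  p ← 1.730000 + (0.46/6)·(k1 + 2k2 + 2k3 + k4) = 1.466898
s=1.760000, p=1.466898:
  k1 = f(1.760000, 1.466898) = -0.526363
  k2 = f(1.990000, 1.345835) = -0.483134
  k3 = f(1.990000, 1.355777) = -0.486713
  k4 = f(2.220000, 1.243010) = -0.446398
  p ← 1.466898 + (0.46/6)·(k1 + 2k2 + 2k3 + k4) = 1.243610
p(2.22) ≈ 1.2436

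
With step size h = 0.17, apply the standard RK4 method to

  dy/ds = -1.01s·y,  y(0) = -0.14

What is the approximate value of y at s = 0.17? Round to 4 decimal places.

-0.1380

RK4: k1 = f(s_n, y_n); k2 = f(s_n + h/2, y_n + (h/2)·k1); k3 = f(s_n + h/2, y_n + (h/2)·k2); k4 = f(s_n + h, y_n + h·k3); y_{n+1} = y_n + (h/6)·(k1 + 2k2 + 2k3 + k4).
s=0.000000, y=-0.140000:
  k1 = f(0.000000, -0.140000) = 0.000000
  k2 = f(0.085000, -0.140000) = 0.012019
  k3 = f(0.085000, -0.138978) = 0.011931
  k4 = f(0.170000, -0.137972) = 0.023690
  y ← -0.140000 + (0.17/6)·(k1 + 2k2 + 2k3 + k4) = -0.137972
y(0.17) ≈ -0.1380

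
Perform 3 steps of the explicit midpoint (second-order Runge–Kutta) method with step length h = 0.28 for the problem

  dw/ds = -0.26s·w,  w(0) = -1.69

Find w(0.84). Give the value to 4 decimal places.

-1.5412

Midpoint: k1 = f(s_n, w_n); k2 = f(s_n + h/2, w_n + (h/2)·k1); w_{n+1} = w_n + h·k2.
s=0.000000, w=-1.690000:
  k1 = f(0.000000, -1.690000) = 0.000000
  k2 = f(0.140000, -1.690000) = 0.061516
  w ← -1.690000 + 0.28·0.061516 = -1.672776
s=0.280000, w=-1.672776:
  k1 = f(0.280000, -1.672776) = 0.121778
  k2 = f(0.420000, -1.655727) = 0.180805
  w ← -1.672776 + 0.28·0.180805 = -1.622150
s=0.560000, w=-1.622150:
  k1 = f(0.560000, -1.622150) = 0.236185
  k2 = f(0.700000, -1.589084) = 0.289213
  w ← -1.622150 + 0.28·0.289213 = -1.541170
w(0.84) ≈ -1.5412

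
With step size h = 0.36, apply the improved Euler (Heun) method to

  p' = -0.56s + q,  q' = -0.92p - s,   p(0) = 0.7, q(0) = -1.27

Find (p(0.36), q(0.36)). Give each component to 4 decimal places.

Heun on (p,q): k1 = f(s_n, state_n); k2 = f(s_n + h, state_n + h·k1); state_{n+1} = state_n + (h/2)·(k1 + k2).
0.000000: (0.700000, -1.270000)
  k1 = (-1.270000, -0.644000)
  predictor → (0.242800, -1.501840)
  k2 = (-1.703440, -0.583376)
  → (0.164781, -1.490928)
(p(0.36), q(0.36)) ≈ (0.1648, -1.4909)

0.1648, -1.4909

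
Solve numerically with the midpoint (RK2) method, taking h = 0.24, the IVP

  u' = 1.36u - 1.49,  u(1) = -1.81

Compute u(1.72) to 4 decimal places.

-6.5350

Midpoint: k1 = f(x_n, u_n); k2 = f(x_n + h/2, u_n + (h/2)·k1); u_{n+1} = u_n + h·k2.
x=1.000000, u=-1.810000:
  k1 = f(1.000000, -1.810000) = -3.951600
  k2 = f(1.120000, -2.284192) = -4.596501
  u ← -1.810000 + 0.24·(-4.596501) = -2.913160
x=1.240000, u=-2.913160:
  k1 = f(1.240000, -2.913160) = -5.451898
  k2 = f(1.360000, -3.567388) = -6.341648
  u ← -2.913160 + 0.24·(-6.341648) = -4.435156
x=1.480000, u=-4.435156:
  k1 = f(1.480000, -4.435156) = -7.521812
  k2 = f(1.600000, -5.337773) = -8.749371
  u ← -4.435156 + 0.24·(-8.749371) = -6.535005
u(1.72) ≈ -6.5350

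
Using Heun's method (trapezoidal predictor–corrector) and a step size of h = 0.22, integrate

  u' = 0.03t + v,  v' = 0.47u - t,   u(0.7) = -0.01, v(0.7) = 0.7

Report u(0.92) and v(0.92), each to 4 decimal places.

0.1323, 0.5290

Heun on (u,v): k1 = f(t_n, state_n); k2 = f(t_n + h, state_n + h·k1); state_{n+1} = state_n + (h/2)·(k1 + k2).
0.700000: (-0.010000, 0.700000)
  k1 = (0.721000, -0.704700)
  predictor → (0.148620, 0.544966)
  k2 = (0.572566, -0.850149)
  → (0.132292, 0.528967)
(u(0.92), v(0.92)) ≈ (0.1323, 0.5290)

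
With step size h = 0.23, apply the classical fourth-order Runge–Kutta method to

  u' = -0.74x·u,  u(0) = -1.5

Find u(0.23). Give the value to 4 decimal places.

RK4: k1 = f(x_n, u_n); k2 = f(x_n + h/2, u_n + (h/2)·k1); k3 = f(x_n + h/2, u_n + (h/2)·k2); k4 = f(x_n + h, u_n + h·k3); u_{n+1} = u_n + (h/6)·(k1 + 2k2 + 2k3 + k4).
x=0.000000, u=-1.500000:
  k1 = f(0.000000, -1.500000) = 0.000000
  k2 = f(0.115000, -1.500000) = 0.127650
  k3 = f(0.115000, -1.485320) = 0.126401
  k4 = f(0.230000, -1.470928) = 0.250352
  u ← -1.500000 + (0.23/6)·(k1 + 2k2 + 2k3 + k4) = -1.470926
u(0.23) ≈ -1.4709

-1.4709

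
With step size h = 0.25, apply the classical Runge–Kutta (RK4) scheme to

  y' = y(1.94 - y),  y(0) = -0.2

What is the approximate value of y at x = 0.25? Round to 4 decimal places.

RK4: k1 = f(x_n, y_n); k2 = f(x_n + h/2, y_n + (h/2)·k1); k3 = f(x_n + h/2, y_n + (h/2)·k2); k4 = f(x_n + h, y_n + h·k3); y_{n+1} = y_n + (h/6)·(k1 + 2k2 + 2k3 + k4).
x=0.000000, y=-0.200000:
  k1 = f(0.000000, -0.200000) = -0.428000
  k2 = f(0.125000, -0.253500) = -0.556052
  k3 = f(0.125000, -0.269507) = -0.595476
  k4 = f(0.250000, -0.348869) = -0.798516
  y ← -0.200000 + (0.25/6)·(k1 + 2k2 + 2k3 + k4) = -0.347066
y(0.25) ≈ -0.3471

-0.3471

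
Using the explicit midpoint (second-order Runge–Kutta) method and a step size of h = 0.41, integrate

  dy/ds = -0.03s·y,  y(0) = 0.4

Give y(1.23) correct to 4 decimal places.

0.3910

Midpoint: k1 = f(s_n, y_n); k2 = f(s_n + h/2, y_n + (h/2)·k1); y_{n+1} = y_n + h·k2.
s=0.000000, y=0.400000:
  k1 = f(0.000000, 0.400000) = 0.000000
  k2 = f(0.205000, 0.400000) = -0.002460
  y ← 0.400000 + 0.41·(-0.002460) = 0.398991
s=0.410000, y=0.398991:
  k1 = f(0.410000, 0.398991) = -0.004908
  k2 = f(0.615000, 0.397985) = -0.007343
  y ← 0.398991 + 0.41·(-0.007343) = 0.395981
s=0.820000, y=0.395981:
  k1 = f(0.820000, 0.395981) = -0.009741
  k2 = f(1.025000, 0.393984) = -0.012115
  y ← 0.395981 + 0.41·(-0.012115) = 0.391014
y(1.23) ≈ 0.3910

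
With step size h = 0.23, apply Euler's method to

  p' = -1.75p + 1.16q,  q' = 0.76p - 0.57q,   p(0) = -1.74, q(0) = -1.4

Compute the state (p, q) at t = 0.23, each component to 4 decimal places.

Euler on (p,q): p_{n+1} = p_n + h·p', q_{n+1} = q_n + h·q'.
0.000000: (-1.740000, -1.400000); f=(1.421000, -0.524400) → (-1.413170, -1.520612)
(p(0.23), q(0.23)) ≈ (-1.4132, -1.5206)

-1.4132, -1.5206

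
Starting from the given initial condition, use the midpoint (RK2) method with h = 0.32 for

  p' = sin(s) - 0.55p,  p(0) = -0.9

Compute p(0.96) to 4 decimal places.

Midpoint: k1 = f(s_n, p_n); k2 = f(s_n + h/2, p_n + (h/2)·k1); p_{n+1} = p_n + h·k2.
s=0.000000, p=-0.900000:
  k1 = f(0.000000, -0.900000) = 0.495000
  k2 = f(0.160000, -0.820800) = 0.610758
  p ← -0.900000 + 0.32·0.610758 = -0.704557
s=0.320000, p=-0.704557:
  k1 = f(0.320000, -0.704557) = 0.702073
  k2 = f(0.480000, -0.592226) = 0.787503
  p ← -0.704557 + 0.32·0.787503 = -0.452556
s=0.640000, p=-0.452556:
  k1 = f(0.640000, -0.452556) = 0.846101
  k2 = f(0.800000, -0.317180) = 0.891805
  p ← -0.452556 + 0.32·0.891805 = -0.167179
p(0.96) ≈ -0.1672

-0.1672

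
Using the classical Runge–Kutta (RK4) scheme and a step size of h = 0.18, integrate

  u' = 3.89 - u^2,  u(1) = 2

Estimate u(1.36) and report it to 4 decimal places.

1.9790

RK4: k1 = f(t_n, u_n); k2 = f(t_n + h/2, u_n + (h/2)·k1); k3 = f(t_n + h/2, u_n + (h/2)·k2); k4 = f(t_n + h, u_n + h·k3); u_{n+1} = u_n + (h/6)·(k1 + 2k2 + 2k3 + k4).
t=1.000000, u=2.000000:
  k1 = f(1.000000, 2.000000) = -0.110000
  k2 = f(1.090000, 1.990100) = -0.070498
  k3 = f(1.090000, 1.993655) = -0.084661
  k4 = f(1.180000, 1.984761) = -0.049276
  u ← 2.000000 + (0.18/6)·(k1 + 2k2 + 2k3 + k4) = 1.985912
t=1.180000, u=1.985912:
  k1 = f(1.180000, 1.985912) = -0.053847
  k2 = f(1.270000, 1.981066) = -0.034622
  k3 = f(1.270000, 1.982796) = -0.041481
  k4 = f(1.360000, 1.978446) = -0.024247
  u ← 1.985912 + (0.18/6)·(k1 + 2k2 + 2k3 + k4) = 1.979003
u(1.36) ≈ 1.9790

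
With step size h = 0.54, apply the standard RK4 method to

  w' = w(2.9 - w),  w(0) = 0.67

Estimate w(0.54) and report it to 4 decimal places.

1.7045

RK4: k1 = f(t_n, w_n); k2 = f(t_n + h/2, w_n + (h/2)·k1); k3 = f(t_n + h/2, w_n + (h/2)·k2); k4 = f(t_n + h, w_n + h·k3); w_{n+1} = w_n + (h/6)·(k1 + 2k2 + 2k3 + k4).
t=0.000000, w=0.670000:
  k1 = f(0.000000, 0.670000) = 1.494100
  k2 = f(0.270000, 1.073407) = 1.960678
  k3 = f(0.270000, 1.199383) = 2.039691
  k4 = f(0.540000, 1.771433) = 1.999181
  w ← 0.670000 + (0.54/6)·(k1 + 2k2 + 2k3 + k4) = 1.704462
w(0.54) ≈ 1.7045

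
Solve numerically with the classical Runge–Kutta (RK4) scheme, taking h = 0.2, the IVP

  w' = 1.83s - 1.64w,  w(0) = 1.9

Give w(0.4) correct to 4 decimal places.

RK4: k1 = f(s_n, w_n); k2 = f(s_n + h/2, w_n + (h/2)·k1); k3 = f(s_n + h/2, w_n + (h/2)·k2); k4 = f(s_n + h, w_n + h·k3); w_{n+1} = w_n + (h/6)·(k1 + 2k2 + 2k3 + k4).
s=0.000000, w=1.900000:
  k1 = f(0.000000, 1.900000) = -3.116000
  k2 = f(0.100000, 1.588400) = -2.421976
  k3 = f(0.100000, 1.657802) = -2.535796
  k4 = f(0.200000, 1.392841) = -1.918259
  w ← 1.900000 + (0.2/6)·(k1 + 2k2 + 2k3 + k4) = 1.401673
s=0.200000, w=1.401673:
  k1 = f(0.200000, 1.401673) = -1.932744
  k2 = f(0.300000, 1.208399) = -1.432774
  k3 = f(0.300000, 1.258396) = -1.514769
  k4 = f(0.400000, 1.098719) = -1.069900
  w ← 1.401673 + (0.2/6)·(k1 + 2k2 + 2k3 + k4) = 1.105082
w(0.4) ≈ 1.1051

1.1051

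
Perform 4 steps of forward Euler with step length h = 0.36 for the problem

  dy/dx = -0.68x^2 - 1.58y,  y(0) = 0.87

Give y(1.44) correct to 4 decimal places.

-0.3161

Euler: y_{n+1} = y_n + h·f(x_n, y_n).
x=0.000000, y=0.870000: f=-1.374600 → y ← 0.870000 + 0.36·(-1.374600) = 0.375144
x=0.360000, y=0.375144: f=-0.680856 → y ← 0.375144 + 0.36·(-0.680856) = 0.130036
x=0.720000, y=0.130036: f=-0.557969 → y ← 0.130036 + 0.36·(-0.557969) = -0.070833
x=1.080000, y=-0.070833: f=-0.681236 → y ← -0.070833 + 0.36·(-0.681236) = -0.316078
y(1.44) ≈ -0.3161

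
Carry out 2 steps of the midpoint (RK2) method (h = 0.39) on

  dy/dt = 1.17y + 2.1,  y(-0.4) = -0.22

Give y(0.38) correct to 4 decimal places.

2.0397

Midpoint: k1 = f(t_n, y_n); k2 = f(t_n + h/2, y_n + (h/2)·k1); y_{n+1} = y_n + h·k2.
t=-0.400000, y=-0.220000:
  k1 = f(-0.400000, -0.220000) = 1.842600
  k2 = f(-0.205000, 0.139307) = 2.262989
  y ← -0.220000 + 0.39·2.262989 = 0.662566
t=-0.010000, y=0.662566:
  k1 = f(-0.010000, 0.662566) = 2.875202
  k2 = f(0.185000, 1.223230) = 3.531179
  y ← 0.662566 + 0.39·3.531179 = 2.039726
y(0.38) ≈ 2.0397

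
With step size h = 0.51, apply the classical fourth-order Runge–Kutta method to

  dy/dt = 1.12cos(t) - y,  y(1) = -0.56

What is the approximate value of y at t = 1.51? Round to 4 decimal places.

RK4: k1 = f(t_n, y_n); k2 = f(t_n + h/2, y_n + (h/2)·k1); k3 = f(t_n + h/2, y_n + (h/2)·k2); k4 = f(t_n + h, y_n + h·k3); y_{n+1} = y_n + (h/6)·(k1 + 2k2 + 2k3 + k4).
t=1.000000, y=-0.560000:
  k1 = f(1.000000, -0.560000) = 1.165139
  k2 = f(1.255000, -0.262890) = 0.610732
  k3 = f(1.255000, -0.404263) = 0.752106
  k4 = f(1.510000, -0.176426) = 0.244476
  y ← -0.560000 + (0.51/6)·(k1 + 2k2 + 2k3 + k4) = -0.208500
y(1.51) ≈ -0.2085

-0.2085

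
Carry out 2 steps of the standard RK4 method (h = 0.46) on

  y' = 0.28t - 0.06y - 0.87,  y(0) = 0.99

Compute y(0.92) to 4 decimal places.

0.2745

RK4: k1 = f(t_n, y_n); k2 = f(t_n + h/2, y_n + (h/2)·k1); k3 = f(t_n + h/2, y_n + (h/2)·k2); k4 = f(t_n + h, y_n + h·k3); y_{n+1} = y_n + (h/6)·(k1 + 2k2 + 2k3 + k4).
t=0.000000, y=0.990000:
  k1 = f(0.000000, 0.990000) = -0.929400
  k2 = f(0.230000, 0.776238) = -0.852174
  k3 = f(0.230000, 0.794000) = -0.853240
  k4 = f(0.460000, 0.597510) = -0.777051
  y ← 0.990000 + (0.46/6)·(k1 + 2k2 + 2k3 + k4) = 0.597675
t=0.460000, y=0.597675:
  k1 = f(0.460000, 0.597675) = -0.777061
  k2 = f(0.690000, 0.418951) = -0.701937
  k3 = f(0.690000, 0.436230) = -0.702974
  k4 = f(0.920000, 0.274307) = -0.628858
  y ← 0.597675 + (0.46/6)·(k1 + 2k2 + 2k3 + k4) = 0.274468
y(0.92) ≈ 0.2745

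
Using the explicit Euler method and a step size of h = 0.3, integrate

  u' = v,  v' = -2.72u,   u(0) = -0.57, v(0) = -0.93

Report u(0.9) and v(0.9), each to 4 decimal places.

-0.9201, 1.0345

Euler on (u,v): u_{n+1} = u_n + h·u', v_{n+1} = v_n + h·v'.
0.000000: (-0.570000, -0.930000); f=(-0.930000, 1.550400) → (-0.849000, -0.464880)
0.300000: (-0.849000, -0.464880); f=(-0.464880, 2.309280) → (-0.988464, 0.227904)
0.600000: (-0.988464, 0.227904); f=(0.227904, 2.688622) → (-0.920093, 1.034491)
(u(0.9), v(0.9)) ≈ (-0.9201, 1.0345)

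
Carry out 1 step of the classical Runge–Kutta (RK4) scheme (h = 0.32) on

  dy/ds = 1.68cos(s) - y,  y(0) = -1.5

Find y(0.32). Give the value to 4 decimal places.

-0.6377

RK4: k1 = f(s_n, y_n); k2 = f(s_n + h/2, y_n + (h/2)·k1); k3 = f(s_n + h/2, y_n + (h/2)·k2); k4 = f(s_n + h, y_n + h·k3); y_{n+1} = y_n + (h/6)·(k1 + 2k2 + 2k3 + k4).
s=0.000000, y=-1.500000:
  k1 = f(0.000000, -1.500000) = 3.180000
  k2 = f(0.160000, -0.991200) = 2.649742
  k3 = f(0.160000, -1.076041) = 2.734583
  k4 = f(0.320000, -0.624933) = 2.219649
  y ← -1.500000 + (0.32/6)·(k1 + 2k2 + 2k3 + k4) = -0.637691
y(0.32) ≈ -0.6377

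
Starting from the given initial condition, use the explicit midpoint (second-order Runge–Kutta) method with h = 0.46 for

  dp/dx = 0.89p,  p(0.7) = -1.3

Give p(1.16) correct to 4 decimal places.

-1.9412

Midpoint: k1 = f(x_n, p_n); k2 = f(x_n + h/2, p_n + (h/2)·k1); p_{n+1} = p_n + h·k2.
x=0.700000, p=-1.300000:
  k1 = f(0.700000, -1.300000) = -1.157000
  k2 = f(0.930000, -1.566110) = -1.393838
  p ← -1.300000 + 0.46·(-1.393838) = -1.941165
p(1.16) ≈ -1.9412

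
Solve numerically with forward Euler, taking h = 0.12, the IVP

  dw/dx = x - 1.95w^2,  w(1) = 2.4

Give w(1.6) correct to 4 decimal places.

0.8750

Euler: w_{n+1} = w_n + h·f(x_n, w_n).
x=1.000000, w=2.400000: f=-10.232000 → w ← 2.400000 + 0.12·(-10.232000) = 1.172160
x=1.120000, w=1.172160: f=-1.559220 → w ← 1.172160 + 0.12·(-1.559220) = 0.985054
x=1.240000, w=0.985054: f=-0.652145 → w ← 0.985054 + 0.12·(-0.652145) = 0.906796
x=1.360000, w=0.906796: f=-0.243445 → w ← 0.906796 + 0.12·(-0.243445) = 0.877583
x=1.480000, w=0.877583: f=-0.021796 → w ← 0.877583 + 0.12·(-0.021796) = 0.874967
w(1.6) ≈ 0.8750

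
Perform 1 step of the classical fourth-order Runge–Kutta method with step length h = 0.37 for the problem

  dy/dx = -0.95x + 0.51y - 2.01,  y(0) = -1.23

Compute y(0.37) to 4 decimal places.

RK4: k1 = f(x_n, y_n); k2 = f(x_n + h/2, y_n + (h/2)·k1); k3 = f(x_n + h/2, y_n + (h/2)·k2); k4 = f(x_n + h, y_n + h·k3); y_{n+1} = y_n + (h/6)·(k1 + 2k2 + 2k3 + k4).
x=0.000000, y=-1.230000:
  k1 = f(0.000000, -1.230000) = -2.637300
  k2 = f(0.185000, -1.717900) = -3.061879
  k3 = f(0.185000, -1.796448) = -3.101938
  k4 = f(0.370000, -2.377717) = -3.574136
  y ← -1.230000 + (0.37/6)·(k1 + 2k2 + 2k3 + k4) = -2.373243
y(0.37) ≈ -2.3732

-2.3732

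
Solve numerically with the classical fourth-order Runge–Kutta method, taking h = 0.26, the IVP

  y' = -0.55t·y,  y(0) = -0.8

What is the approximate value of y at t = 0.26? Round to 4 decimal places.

RK4: k1 = f(t_n, y_n); k2 = f(t_n + h/2, y_n + (h/2)·k1); k3 = f(t_n + h/2, y_n + (h/2)·k2); k4 = f(t_n + h, y_n + h·k3); y_{n+1} = y_n + (h/6)·(k1 + 2k2 + 2k3 + k4).
t=0.000000, y=-0.800000:
  k1 = f(0.000000, -0.800000) = 0.000000
  k2 = f(0.130000, -0.800000) = 0.057200
  k3 = f(0.130000, -0.792564) = 0.056668
  k4 = f(0.260000, -0.785266) = 0.112293
  y ← -0.800000 + (0.26/6)·(k1 + 2k2 + 2k3 + k4) = -0.785265
y(0.26) ≈ -0.7853

-0.7853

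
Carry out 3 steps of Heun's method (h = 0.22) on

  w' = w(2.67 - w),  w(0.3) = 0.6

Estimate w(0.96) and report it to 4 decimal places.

1.6600

Heun: k1 = f(t_n, w_n); k2 = f(t_n + h, w_n + h·k1); w_{n+1} = w_n + (h/2)·(k1 + k2).
t=0.300000, w=0.600000:
  k1 = f(0.300000, 0.600000) = 1.242000
  k2 = f(0.520000, 0.873240) = 1.569003
  w ← 0.600000 + (0.22/2)·(1.242000 + 1.569003) = 0.909210
t=0.520000, w=0.909210:
  k1 = f(0.520000, 0.909210) = 1.600928
  k2 = f(0.740000, 1.261414) = 1.776810
  w ← 0.909210 + (0.22/2)·(1.600928 + 1.776810) = 1.280762
t=0.740000, w=1.280762:
  k1 = f(0.740000, 1.280762) = 1.779283
  k2 = f(0.960000, 1.672204) = 1.668519
  w ← 1.280762 + (0.22/2)·(1.779283 + 1.668519) = 1.660020
w(0.96) ≈ 1.6600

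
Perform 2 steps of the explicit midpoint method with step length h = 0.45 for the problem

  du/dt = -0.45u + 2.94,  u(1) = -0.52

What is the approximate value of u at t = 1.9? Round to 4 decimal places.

Midpoint: k1 = f(t_n, u_n); k2 = f(t_n + h/2, u_n + (h/2)·k1); u_{n+1} = u_n + h·k2.
t=1.000000, u=-0.520000:
  k1 = f(1.000000, -0.520000) = 3.174000
  k2 = f(1.225000, 0.194150) = 2.852632
  u ← -0.520000 + 0.45·2.852632 = 0.763685
t=1.450000, u=0.763685:
  k1 = f(1.450000, 0.763685) = 2.596342
  k2 = f(1.675000, 1.347862) = 2.333462
  u ← 0.763685 + 0.45·2.333462 = 1.813743
u(1.9) ≈ 1.8137

1.8137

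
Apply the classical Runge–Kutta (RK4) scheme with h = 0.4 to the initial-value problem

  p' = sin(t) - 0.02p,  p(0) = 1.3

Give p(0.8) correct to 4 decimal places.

1.5810

RK4: k1 = f(t_n, p_n); k2 = f(t_n + h/2, p_n + (h/2)·k1); k3 = f(t_n + h/2, p_n + (h/2)·k2); k4 = f(t_n + h, p_n + h·k3); p_{n+1} = p_n + (h/6)·(k1 + 2k2 + 2k3 + k4).
t=0.000000, p=1.300000:
  k1 = f(0.000000, 1.300000) = -0.026000
  k2 = f(0.200000, 1.294800) = 0.172773
  k3 = f(0.200000, 1.334555) = 0.171978
  k4 = f(0.400000, 1.368791) = 0.362043
  p ← 1.300000 + (0.4/6)·(k1 + 2k2 + 2k3 + k4) = 1.368370
t=0.400000, p=1.368370:
  k1 = f(0.400000, 1.368370) = 0.362051
  k2 = f(0.600000, 1.440780) = 0.535827
  k3 = f(0.600000, 1.475535) = 0.535132
  k4 = f(0.800000, 1.582422) = 0.685708
  p ← 1.368370 + (0.4/6)·(k1 + 2k2 + 2k3 + k4) = 1.581015
p(0.8) ≈ 1.5810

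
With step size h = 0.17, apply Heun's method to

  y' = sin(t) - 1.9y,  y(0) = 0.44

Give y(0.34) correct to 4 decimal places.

Heun: k1 = f(t_n, y_n); k2 = f(t_n + h, y_n + h·k1); y_{n+1} = y_n + (h/2)·(k1 + k2).
t=0.000000, y=0.440000:
  k1 = f(0.000000, 0.440000) = -0.836000
  k2 = f(0.170000, 0.297880) = -0.396790
  y ← 0.440000 + (0.17/2)·(-0.836000 + (-0.396790)) = 0.335213
t=0.170000, y=0.335213:
  k1 = f(0.170000, 0.335213) = -0.467722
  k2 = f(0.340000, 0.255700) = -0.152343
  y ← 0.335213 + (0.17/2)·(-0.467722 + (-0.152343)) = 0.282507
y(0.34) ≈ 0.2825

0.2825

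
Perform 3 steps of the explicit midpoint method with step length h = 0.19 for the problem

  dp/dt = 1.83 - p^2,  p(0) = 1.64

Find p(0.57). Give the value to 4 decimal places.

1.4175

Midpoint: k1 = f(t_n, p_n); k2 = f(t_n + h/2, p_n + (h/2)·k1); p_{n+1} = p_n + h·k2.
t=0.000000, p=1.640000:
  k1 = f(0.000000, 1.640000) = -0.859600
  k2 = f(0.095000, 1.558338) = -0.598417
  p ← 1.640000 + 0.19·(-0.598417) = 1.526301
t=0.190000, p=1.526301:
  k1 = f(0.190000, 1.526301) = -0.499594
  k2 = f(0.285000, 1.478839) = -0.356966
  p ← 1.526301 + 0.19·(-0.356966) = 1.458477
t=0.380000, p=1.458477:
  k1 = f(0.380000, 1.458477) = -0.297156
  k2 = f(0.475000, 1.430247) = -0.215608
  p ← 1.458477 + 0.19·(-0.215608) = 1.417512
p(0.57) ≈ 1.4175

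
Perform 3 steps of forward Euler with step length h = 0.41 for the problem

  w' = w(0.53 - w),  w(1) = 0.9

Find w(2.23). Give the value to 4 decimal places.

0.6450

Euler: w_{n+1} = w_n + h·f(t_n, w_n).
t=1.000000, w=0.900000: f=-0.333000 → w ← 0.900000 + 0.41·(-0.333000) = 0.763470
t=1.410000, w=0.763470: f=-0.178247 → w ← 0.763470 + 0.41·(-0.178247) = 0.690389
t=1.820000, w=0.690389: f=-0.110730 → w ← 0.690389 + 0.41·(-0.110730) = 0.644989
w(2.23) ≈ 0.6450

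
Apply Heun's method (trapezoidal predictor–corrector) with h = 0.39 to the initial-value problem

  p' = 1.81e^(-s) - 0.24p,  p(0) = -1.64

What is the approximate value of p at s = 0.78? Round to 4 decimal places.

-0.4730

Heun: k1 = f(s_n, p_n); k2 = f(s_n + h, p_n + h·k1); p_{n+1} = p_n + (h/2)·(k1 + k2).
s=0.000000, p=-1.640000:
  k1 = f(0.000000, -1.640000) = 2.203600
  k2 = f(0.390000, -0.780596) = 1.412816
  p ← -1.640000 + (0.39/2)·(2.203600 + 1.412816) = -0.934799
s=0.390000, p=-0.934799:
  k1 = f(0.390000, -0.934799) = 1.449825
  k2 = f(0.780000, -0.369367) = 0.918363
  p ← -0.934799 + (0.39/2)·(1.449825 + 0.918363) = -0.473002
p(0.78) ≈ -0.4730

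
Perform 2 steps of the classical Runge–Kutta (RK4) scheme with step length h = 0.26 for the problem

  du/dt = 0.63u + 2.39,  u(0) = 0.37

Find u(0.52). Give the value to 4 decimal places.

1.9840

RK4: k1 = f(t_n, u_n); k2 = f(t_n + h/2, u_n + (h/2)·k1); k3 = f(t_n + h/2, u_n + (h/2)·k2); k4 = f(t_n + h, u_n + h·k3); u_{n+1} = u_n + (h/6)·(k1 + 2k2 + 2k3 + k4).
t=0.000000, u=0.370000:
  k1 = f(0.000000, 0.370000) = 2.623100
  k2 = f(0.130000, 0.711003) = 2.837932
  k3 = f(0.130000, 0.738931) = 2.855527
  k4 = f(0.260000, 1.112437) = 3.090835
  u ← 0.370000 + (0.26/6)·(k1 + 2k2 + 2k3 + k4) = 1.111037
t=0.260000, u=1.111037:
  k1 = f(0.260000, 1.111037) = 3.089953
  k2 = f(0.390000, 1.512731) = 3.343020
  k3 = f(0.390000, 1.545630) = 3.363747
  k4 = f(0.520000, 1.985611) = 3.640935
  u ← 1.111037 + (0.26/6)·(k1 + 2k2 + 2k3 + k4) = 1.983962
u(0.52) ≈ 1.9840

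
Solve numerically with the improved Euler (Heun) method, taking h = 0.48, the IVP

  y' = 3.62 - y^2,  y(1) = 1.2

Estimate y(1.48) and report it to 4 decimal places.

Heun: k1 = f(x_n, y_n); k2 = f(x_n + h, y_n + h·k1); y_{n+1} = y_n + (h/2)·(k1 + k2).
x=1.000000, y=1.200000:
  k1 = f(1.000000, 1.200000) = 2.180000
  k2 = f(1.480000, 2.246400) = -1.426313
  y ← 1.200000 + (0.48/2)·(2.180000 + (-1.426313)) = 1.380885
y(1.48) ≈ 1.3809

1.3809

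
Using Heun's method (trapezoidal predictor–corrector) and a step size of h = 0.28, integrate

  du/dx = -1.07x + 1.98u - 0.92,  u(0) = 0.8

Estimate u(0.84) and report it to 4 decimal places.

Heun: k1 = f(x_n, u_n); k2 = f(x_n + h, u_n + h·k1); u_{n+1} = u_n + (h/2)·(k1 + k2).
x=0.000000, u=0.800000:
  k1 = f(0.000000, 0.800000) = 0.664000
  k2 = f(0.280000, 0.985920) = 0.732522
  u ← 0.800000 + (0.28/2)·(0.664000 + 0.732522) = 0.995513
x=0.280000, u=0.995513:
  k1 = f(0.280000, 0.995513) = 0.751516
  k2 = f(0.560000, 1.205937) = 0.868556
  u ← 0.995513 + (0.28/2)·(0.751516 + 0.868556) = 1.222323
x=0.560000, u=1.222323:
  k1 = f(0.560000, 1.222323) = 0.901000
  k2 = f(0.840000, 1.474603) = 1.100914
  u ← 1.222323 + (0.28/2)·(0.901000 + 1.100914) = 1.502591
u(0.84) ≈ 1.5026

1.5026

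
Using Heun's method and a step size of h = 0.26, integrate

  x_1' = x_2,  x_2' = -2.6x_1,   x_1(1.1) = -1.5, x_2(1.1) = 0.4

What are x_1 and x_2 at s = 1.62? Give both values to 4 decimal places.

-0.7946, 2.1123

Heun on (x_1,x_2): k1 = f(s_n, state_n); k2 = f(s_n + h, state_n + h·k1); state_{n+1} = state_n + (h/2)·(k1 + k2).
1.100000: (-1.500000, 0.400000)
  k1 = (0.400000, 3.900000)
  predictor → (-1.396000, 1.414000)
  k2 = (1.414000, 3.629600)
  → (-1.264180, 1.378848)
1.360000: (-1.264180, 1.378848)
  k1 = (1.378848, 3.286868)
  predictor → (-0.905680, 2.233434)
  k2 = (2.233434, 2.354767)
  → (-0.794583, 2.112261)
(x_1(1.62), x_2(1.62)) ≈ (-0.7946, 2.1123)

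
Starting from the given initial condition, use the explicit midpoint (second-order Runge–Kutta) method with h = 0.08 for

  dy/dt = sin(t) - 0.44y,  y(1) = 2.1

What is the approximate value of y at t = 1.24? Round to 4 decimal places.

Midpoint: k1 = f(t_n, y_n); k2 = f(t_n + h/2, y_n + (h/2)·k1); y_{n+1} = y_n + h·k2.
t=1.000000, y=2.100000:
  k1 = f(1.000000, 2.100000) = -0.082529
  k2 = f(1.040000, 2.096699) = -0.060143
  y ← 2.100000 + 0.08·(-0.060143) = 2.095189
t=1.080000, y=2.095189:
  k1 = f(1.080000, 2.095189) = -0.039925
  k2 = f(1.120000, 2.093592) = -0.021080
  y ← 2.095189 + 0.08·(-0.021080) = 2.093502
t=1.160000, y=2.093502:
  k1 = f(1.160000, 2.093502) = -0.004338
  k2 = f(1.200000, 2.093329) = 0.010974
  y ← 2.093502 + 0.08·0.010974 = 2.094380
y(1.24) ≈ 2.0944

2.0944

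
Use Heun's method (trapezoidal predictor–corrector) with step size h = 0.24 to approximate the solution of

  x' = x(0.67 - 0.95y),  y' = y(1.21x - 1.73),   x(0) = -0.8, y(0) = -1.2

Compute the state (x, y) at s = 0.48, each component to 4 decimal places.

Heun on (x,y): k1 = f(s_n, state_n); k2 = f(s_n + h, state_n + h·k1); state_{n+1} = state_n + (h/2)·(k1 + k2).
0.000000: (-0.800000, -1.200000)
  k1 = (-1.448000, 3.237600)
  predictor → (-1.147520, -0.422976)
  k2 = (-1.229943, 1.319050)
  → (-1.121353, -0.653202)
0.240000: (-1.121353, -0.653202)
  k1 = (-1.447153, 2.016328)
  predictor → (-1.468670, -0.169283)
  k2 = (-1.220199, 0.593691)
  → (-1.441435, -0.340000)
(x(0.48), y(0.48)) ≈ (-1.4414, -0.3400)

-1.4414, -0.3400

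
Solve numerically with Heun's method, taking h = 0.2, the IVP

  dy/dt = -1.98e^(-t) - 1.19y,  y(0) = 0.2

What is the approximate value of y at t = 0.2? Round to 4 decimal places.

Heun: k1 = f(t_n, y_n); k2 = f(t_n + h, y_n + h·k1); y_{n+1} = y_n + (h/2)·(k1 + k2).
t=0.000000, y=0.200000:
  k1 = f(0.000000, 0.200000) = -2.218000
  k2 = f(0.200000, -0.243600) = -1.331203
  y ← 0.200000 + (0.2/2)·(-2.218000 + (-1.331203)) = -0.154920
y(0.2) ≈ -0.1549

-0.1549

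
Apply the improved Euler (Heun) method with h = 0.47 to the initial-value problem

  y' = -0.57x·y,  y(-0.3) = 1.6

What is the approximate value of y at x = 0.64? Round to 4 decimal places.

1.4550

Heun: k1 = f(x_n, y_n); k2 = f(x_n + h, y_n + h·k1); y_{n+1} = y_n + (h/2)·(k1 + k2).
x=-0.300000, y=1.600000:
  k1 = f(-0.300000, 1.600000) = 0.273600
  k2 = f(0.170000, 1.728592) = -0.167501
  y ← 1.600000 + (0.47/2)·(0.273600 + (-0.167501)) = 1.624933
x=0.170000, y=1.624933:
  k1 = f(0.170000, 1.624933) = -0.157456
  k2 = f(0.640000, 1.550929) = -0.565779
  y ← 1.624933 + (0.47/2)·(-0.157456 + (-0.565779)) = 1.454973
y(0.64) ≈ 1.4550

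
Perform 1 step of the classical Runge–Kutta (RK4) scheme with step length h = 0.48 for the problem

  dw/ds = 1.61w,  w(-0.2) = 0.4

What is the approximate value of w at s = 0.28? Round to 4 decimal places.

0.8653

RK4: k1 = f(s_n, w_n); k2 = f(s_n + h/2, w_n + (h/2)·k1); k3 = f(s_n + h/2, w_n + (h/2)·k2); k4 = f(s_n + h, w_n + h·k3); w_{n+1} = w_n + (h/6)·(k1 + 2k2 + 2k3 + k4).
s=-0.200000, w=0.400000:
  k1 = f(-0.200000, 0.400000) = 0.644000
  k2 = f(0.040000, 0.554560) = 0.892842
  k3 = f(0.040000, 0.614282) = 0.988994
  k4 = f(0.280000, 0.874717) = 1.408295
  w ← 0.400000 + (0.48/6)·(k1 + 2k2 + 2k3 + k4) = 0.865277
w(0.28) ≈ 0.8653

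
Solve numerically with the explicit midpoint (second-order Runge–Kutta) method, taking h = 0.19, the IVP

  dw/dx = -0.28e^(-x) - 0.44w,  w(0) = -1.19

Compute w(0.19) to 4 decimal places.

Midpoint: k1 = f(x_n, w_n); k2 = f(x_n + h/2, w_n + (h/2)·k1); w_{n+1} = w_n + h·k2.
x=0.000000, w=-1.190000:
  k1 = f(0.000000, -1.190000) = 0.243600
  k2 = f(0.095000, -1.166858) = 0.258793
  w ← -1.190000 + 0.19·0.258793 = -1.140829
w(0.19) ≈ -1.1408

-1.1408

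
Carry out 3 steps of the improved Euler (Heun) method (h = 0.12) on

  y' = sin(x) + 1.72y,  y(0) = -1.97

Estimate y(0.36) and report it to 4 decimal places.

-3.5681

Heun: k1 = f(x_n, y_n); k2 = f(x_n + h, y_n + h·k1); y_{n+1} = y_n + (h/2)·(k1 + k2).
x=0.000000, y=-1.970000:
  k1 = f(0.000000, -1.970000) = -3.388400
  k2 = f(0.120000, -2.376608) = -3.968054
  y ← -1.970000 + (0.12/2)·(-3.388400 + (-3.968054)) = -2.411387
x=0.120000, y=-2.411387:
  k1 = f(0.120000, -2.411387) = -4.027874
  k2 = f(0.240000, -2.894732) = -4.741237
  y ← -2.411387 + (0.12/2)·(-4.027874 + (-4.741237)) = -2.937534
x=0.240000, y=-2.937534:
  k1 = f(0.240000, -2.937534) = -4.814856
  k2 = f(0.360000, -3.515317) = -5.694070
  y ← -2.937534 + (0.12/2)·(-4.814856 + (-5.694070)) = -3.568069
y(0.36) ≈ -3.5681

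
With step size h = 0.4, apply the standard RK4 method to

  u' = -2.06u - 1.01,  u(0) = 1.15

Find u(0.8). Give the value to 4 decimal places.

RK4: k1 = f(x_n, u_n); k2 = f(x_n + h/2, u_n + (h/2)·k1); k3 = f(x_n + h/2, u_n + (h/2)·k2); k4 = f(x_n + h, u_n + h·k3); u_{n+1} = u_n + (h/6)·(k1 + 2k2 + 2k3 + k4).
x=0.000000, u=1.150000:
  k1 = f(0.000000, 1.150000) = -3.379000
  k2 = f(0.200000, 0.474200) = -1.986852
  k3 = f(0.200000, 0.752630) = -2.560417
  k4 = f(0.400000, 0.125833) = -1.269216
  u ← 1.150000 + (0.4/6)·(k1 + 2k2 + 2k3 + k4) = 0.233816
x=0.400000, u=0.233816:
  k1 = f(0.400000, 0.233816) = -1.491662
  k2 = f(0.600000, -0.064516) = -0.877097
  k3 = f(0.600000, 0.058397) = -1.130298
  k4 = f(0.800000, -0.218303) = -0.560296
  u ← 0.233816 + (0.4/6)·(k1 + 2k2 + 2k3 + k4) = -0.170633
u(0.8) ≈ -0.1706

-0.1706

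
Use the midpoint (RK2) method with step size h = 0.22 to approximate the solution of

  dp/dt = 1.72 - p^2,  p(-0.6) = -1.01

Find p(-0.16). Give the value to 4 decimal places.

Midpoint: k1 = f(t_n, p_n); k2 = f(t_n + h/2, p_n + (h/2)·k1); p_{n+1} = p_n + h·k2.
t=-0.600000, p=-1.010000:
  k1 = f(-0.600000, -1.010000) = 0.699900
  k2 = f(-0.490000, -0.933011) = 0.849490
  p ← -1.010000 + 0.22·0.849490 = -0.823112
t=-0.380000, p=-0.823112:
  k1 = f(-0.380000, -0.823112) = 1.042486
  k2 = f(-0.270000, -0.708439) = 1.218115
  p ← -0.823112 + 0.22·1.218115 = -0.555127
p(-0.16) ≈ -0.5551

-0.5551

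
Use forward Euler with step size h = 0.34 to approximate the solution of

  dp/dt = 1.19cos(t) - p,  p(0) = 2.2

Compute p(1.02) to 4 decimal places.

1.3751

Euler: p_{n+1} = p_n + h·f(t_n, p_n).
t=0.000000, p=2.200000: f=-1.010000 → p ← 2.200000 + 0.34·(-1.010000) = 1.856600
t=0.340000, p=1.856600: f=-0.734722 → p ← 1.856600 + 0.34·(-0.734722) = 1.606795
t=0.680000, p=1.606795: f=-0.681483 → p ← 1.606795 + 0.34·(-0.681483) = 1.375090
p(1.02) ≈ 1.3751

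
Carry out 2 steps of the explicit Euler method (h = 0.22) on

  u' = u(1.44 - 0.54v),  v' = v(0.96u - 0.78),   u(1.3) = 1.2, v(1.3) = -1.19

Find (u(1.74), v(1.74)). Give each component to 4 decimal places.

Euler on (u,v): u_{n+1} = u_n + h·u', v_{n+1} = v_n + h·v'.
1.300000: (1.200000, -1.190000); f=(2.499120, -0.442680) → (1.749806, -1.287390)
1.520000: (1.749806, -1.287390); f=(3.736170, -1.158411) → (2.571764, -1.542240)
(u(1.74), v(1.74)) ≈ (2.5718, -1.5422)

2.5718, -1.5422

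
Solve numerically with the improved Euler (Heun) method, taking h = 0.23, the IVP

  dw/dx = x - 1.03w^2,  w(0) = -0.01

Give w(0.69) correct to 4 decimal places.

0.2217

Heun: k1 = f(x_n, w_n); k2 = f(x_n + h, w_n + h·k1); w_{n+1} = w_n + (h/2)·(k1 + k2).
x=0.000000, w=-0.010000:
  k1 = f(0.000000, -0.010000) = -0.000103
  k2 = f(0.230000, -0.010024) = 0.229897
  w ← -0.010000 + (0.23/2)·(-0.000103 + 0.229897) = 0.016426
x=0.230000, w=0.016426:
  k1 = f(0.230000, 0.016426) = 0.229722
  k2 = f(0.460000, 0.069262) = 0.455059
  w ← 0.016426 + (0.23/2)·(0.229722 + 0.455059) = 0.095176
x=0.460000, w=0.095176:
  k1 = f(0.460000, 0.095176) = 0.450670
  k2 = f(0.690000, 0.198830) = 0.649281
  w ← 0.095176 + (0.23/2)·(0.450670 + 0.649281) = 0.221670
w(0.69) ≈ 0.2217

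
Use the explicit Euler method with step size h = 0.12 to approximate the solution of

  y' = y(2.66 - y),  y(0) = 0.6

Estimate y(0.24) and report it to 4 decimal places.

0.9200

Euler: y_{n+1} = y_n + h·f(x_n, y_n).
x=0.000000, y=0.600000: f=1.236000 → y ← 0.600000 + 0.12·1.236000 = 0.748320
x=0.120000, y=0.748320: f=1.430548 → y ← 0.748320 + 0.12·1.430548 = 0.919986
y(0.24) ≈ 0.9200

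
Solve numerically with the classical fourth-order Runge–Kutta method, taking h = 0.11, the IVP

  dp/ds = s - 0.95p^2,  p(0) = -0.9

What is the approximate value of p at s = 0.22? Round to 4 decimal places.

RK4: k1 = f(s_n, p_n); k2 = f(s_n + h/2, p_n + (h/2)·k1); k3 = f(s_n + h/2, p_n + (h/2)·k2); k4 = f(s_n + h, p_n + h·k3); p_{n+1} = p_n + (h/6)·(k1 + 2k2 + 2k3 + k4).
s=0.000000, p=-0.900000:
  k1 = f(0.000000, -0.900000) = -0.769500
  k2 = f(0.055000, -0.942323) = -0.788573
  k3 = f(0.055000, -0.943372) = -0.790452
  k4 = f(0.110000, -0.986950) = -0.815366
  p ← -0.900000 + (0.11/6)·(k1 + 2k2 + 2k3 + k4) = -0.986953
s=0.110000, p=-0.986953:
  k1 = f(0.110000, -0.986953) = -0.815373
  k2 = f(0.165000, -1.031799) = -0.846379
  k3 = f(0.165000, -1.033504) = -0.849725
  k4 = f(0.220000, -1.080423) = -0.888949
  p ← -0.986953 + (0.11/6)·(k1 + 2k2 + 2k3 + k4) = -1.080390
p(0.22) ≈ -1.0804

-1.0804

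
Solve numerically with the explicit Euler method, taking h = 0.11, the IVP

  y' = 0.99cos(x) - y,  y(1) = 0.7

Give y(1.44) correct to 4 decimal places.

0.5783

Euler: y_{n+1} = y_n + h·f(x_n, y_n).
x=1.000000, y=0.700000: f=-0.165101 → y ← 0.700000 + 0.11·(-0.165101) = 0.681839
x=1.110000, y=0.681839: f=-0.241624 → y ← 0.681839 + 0.11·(-0.241624) = 0.655260
x=1.220000, y=0.655260: f=-0.315051 → y ← 0.655260 + 0.11·(-0.315051) = 0.620605
x=1.330000, y=0.620605: f=-0.384513 → y ← 0.620605 + 0.11·(-0.384513) = 0.578308
y(1.44) ≈ 0.5783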